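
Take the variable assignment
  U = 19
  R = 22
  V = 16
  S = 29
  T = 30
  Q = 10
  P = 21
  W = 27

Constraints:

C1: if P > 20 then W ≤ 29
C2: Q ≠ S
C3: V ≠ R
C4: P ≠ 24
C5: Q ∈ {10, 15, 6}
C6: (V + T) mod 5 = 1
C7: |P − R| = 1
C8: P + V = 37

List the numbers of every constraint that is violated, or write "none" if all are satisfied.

C1: P = 21 > 20, so we need W ≤ 29; W = 27 ≤ 29 — holds.
C2: Q = 10, S = 29; distinct — holds.
C3: V = 16, R = 22; distinct — holds.
C4: P = 21, and 21 ≠ 24 — holds.
C5: Q = 10 is in {10, 15, 6} — holds.
C6: V + T = 46; 46 mod 5 = 1 — holds.
C7: |21 − 22| = 1 — holds.
C8: P + V = 21 + 16 = 37 — holds.

No violations.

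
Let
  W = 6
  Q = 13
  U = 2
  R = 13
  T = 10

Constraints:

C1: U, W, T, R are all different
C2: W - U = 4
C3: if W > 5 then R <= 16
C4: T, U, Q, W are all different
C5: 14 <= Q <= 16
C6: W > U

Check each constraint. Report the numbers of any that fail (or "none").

C1: values 2, 6, 10, 13 are pairwise distinct — holds.
C2: W - U = 6 - 2 = 4 — holds.
C3: W = 6 > 5, so we need R ≤ 16; R = 13 ≤ 16 — holds.
C4: values 10, 2, 13, 6 are pairwise distinct — holds.
C5: Q = 13 is outside [14, 16] — fails.
C6: W = 6, U = 2; 6 > 2 — holds.

Constraint 5 does not hold.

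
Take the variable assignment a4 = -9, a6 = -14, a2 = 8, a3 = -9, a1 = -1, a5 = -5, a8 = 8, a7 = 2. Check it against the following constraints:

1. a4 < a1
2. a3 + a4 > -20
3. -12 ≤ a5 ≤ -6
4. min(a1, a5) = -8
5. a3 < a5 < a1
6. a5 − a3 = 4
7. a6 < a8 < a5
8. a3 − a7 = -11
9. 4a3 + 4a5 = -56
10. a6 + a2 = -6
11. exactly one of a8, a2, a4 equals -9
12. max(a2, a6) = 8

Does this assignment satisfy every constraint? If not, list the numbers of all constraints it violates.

Constraints 3, 4, and 7 are violated.

1. a4 = -9, a1 = -1; -9 < -1  OK
2. a3 + a4 = -9 + (-9) = -18; -18 > -20  OK
3. a5 = -5 is outside [-12, -6]  FAIL
4. min(-1, -5) = -5, not -8  FAIL
5. values -9 < -5 < -1  OK
6. a5 − a3 = -5 − (-9) = 4  OK
7. values -14, 8, -5; a8 = 8 is not < a5 = -5  FAIL
8. a3 − a7 = -9 − 2 = -11  OK
9. 4a3 + 4a5 = 4(-9) + 4(-5) = -56  OK
10. a6 + a2 = -14 + 8 = -6  OK
11. a8=8, a2=8, a4=-9; 1 of them equals -9  OK
12. max(8, -14) = 8  OK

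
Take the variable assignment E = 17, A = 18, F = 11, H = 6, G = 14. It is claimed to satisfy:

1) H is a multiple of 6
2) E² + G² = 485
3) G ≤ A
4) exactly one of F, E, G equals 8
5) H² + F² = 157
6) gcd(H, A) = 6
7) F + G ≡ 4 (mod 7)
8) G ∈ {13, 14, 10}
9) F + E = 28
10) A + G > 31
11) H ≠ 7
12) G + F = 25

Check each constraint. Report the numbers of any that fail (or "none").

1) 6 / 6 = 1, so 6 divides 6  holds
2) E² + G² = 17² + 14² = 289 + 196 = 485  holds
3) G = 14, A = 18; 14 ≤ 18  holds
4) F=11, E=17, G=14; 0 of them equal 8, not exactly one  fails
5) H² + F² = 6² + 11² = 36 + 121 = 157  holds
6) gcd(6, 18) = 6  holds
7) F + G = 25; 25 mod 7 = 4  holds
8) G = 14 is in {13, 14, 10}  holds
9) F + E = 11 + 17 = 28  holds
10) A + G = 18 + 14 = 32; 32 > 31  holds
11) H = 6, and 6 ≠ 7  holds
12) G + F = 14 + 11 = 25  holds

Violated: 4.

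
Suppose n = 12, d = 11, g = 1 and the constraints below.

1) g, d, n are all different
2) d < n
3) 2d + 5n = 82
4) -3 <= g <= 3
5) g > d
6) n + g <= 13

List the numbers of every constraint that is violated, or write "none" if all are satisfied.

Violated: 5.

1) values 1, 11, 12 are pairwise distinct  ✔
2) d = 11, n = 12; 11 < 12  ✔
3) 2d + 5n = 2(11) + 5(12) = 82  ✔
4) g = 1 lies in [-3, 3]  ✔
5) g = 1, d = 11; 1 ≤ 11 (want >)  ✘
6) n + g = 12 + 1 = 13; 13 ≤ 13  ✔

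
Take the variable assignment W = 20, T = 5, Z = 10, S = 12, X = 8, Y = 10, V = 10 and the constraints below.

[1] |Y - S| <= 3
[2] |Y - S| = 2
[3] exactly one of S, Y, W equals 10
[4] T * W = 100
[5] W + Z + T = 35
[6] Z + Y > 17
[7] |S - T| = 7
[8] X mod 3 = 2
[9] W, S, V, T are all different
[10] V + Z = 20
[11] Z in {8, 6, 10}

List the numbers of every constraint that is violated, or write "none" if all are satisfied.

Yes — all constraints hold.

[1] |10 - 12| = 2; 2 ≤ 3 — holds.
[2] |10 - 12| = 2 — holds.
[3] S=12, Y=10, W=20; 1 of them equals 10 — holds.
[4] T * W = 5 * 20 = 100 — holds.
[5] W + Z + T = 20 + 10 + 5 = 35 — holds.
[6] Z + Y = 10 + 10 = 20; 20 > 17 — holds.
[7] |12 - 5| = 7 — holds.
[8] 8 mod 3 = 2 — holds.
[9] values 20, 12, 10, 5 are pairwise distinct — holds.
[10] V + Z = 10 + 10 = 20 — holds.
[11] Z = 10 is in {8, 6, 10} — holds.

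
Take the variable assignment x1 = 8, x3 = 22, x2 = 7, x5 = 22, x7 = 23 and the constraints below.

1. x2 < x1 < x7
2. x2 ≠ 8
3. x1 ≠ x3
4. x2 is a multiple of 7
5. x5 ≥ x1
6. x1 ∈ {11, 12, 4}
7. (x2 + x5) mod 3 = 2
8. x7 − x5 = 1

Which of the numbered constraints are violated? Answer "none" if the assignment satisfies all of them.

Constraint 6 does not hold.

1. values 7 < 8 < 23 — satisfied.
2. x2 = 7, and 7 ≠ 8 — satisfied.
3. x1 = 8, x3 = 22; distinct — satisfied.
4. 7 / 7 = 1, so 7 divides 7 — satisfied.
5. x5 = 22, x1 = 8; 22 ≥ 8 — satisfied.
6. x1 = 8 is not in {11, 12, 4} — violated.
7. x2 + x5 = 29; 29 mod 3 = 2 — satisfied.
8. x7 − x5 = 23 − 22 = 1 — satisfied.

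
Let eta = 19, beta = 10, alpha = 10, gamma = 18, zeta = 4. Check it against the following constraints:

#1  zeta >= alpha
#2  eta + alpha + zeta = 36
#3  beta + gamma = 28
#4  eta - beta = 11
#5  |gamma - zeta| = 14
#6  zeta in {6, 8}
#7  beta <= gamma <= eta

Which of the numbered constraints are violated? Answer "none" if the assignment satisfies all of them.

No — constraints 1, 2, 4, and 6 are not satisfied.

#1 zeta = 4, alpha = 10; 4 < 10 (want ≥) — does not hold.
#2 eta + alpha + zeta = 19 + 10 + 4 = 33, not 36 — does not hold.
#3 beta + gamma = 10 + 18 = 28 — holds.
#4 eta - beta = 19 - 10 = 9, not 11 — does not hold.
#5 |18 - 4| = 14 — holds.
#6 zeta = 4 is not in {6, 8} — does not hold.
#7 values 10 <= 18 <= 19 — holds.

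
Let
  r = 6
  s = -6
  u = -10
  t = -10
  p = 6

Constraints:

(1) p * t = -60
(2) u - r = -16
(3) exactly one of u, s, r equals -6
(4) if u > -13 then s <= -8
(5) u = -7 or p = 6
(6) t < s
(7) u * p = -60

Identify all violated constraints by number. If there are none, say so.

Constraint 4 is violated.

(1) p * t = 6 * (-10) = -60  ✔
(2) u - r = -10 - 6 = -16  ✔
(3) u=-10, s=-6, r=6; 1 of them equals -6  ✔
(4) u = -10 > -13, so we need s ≤ -8; but s = -6 > -8  ✘
(5) u = -10 ≠ -7, but p = 6 = 6 (second disjunct)  ✔
(6) t = -10, s = -6; -10 < -6  ✔
(7) u * p = -10 * 6 = -60  ✔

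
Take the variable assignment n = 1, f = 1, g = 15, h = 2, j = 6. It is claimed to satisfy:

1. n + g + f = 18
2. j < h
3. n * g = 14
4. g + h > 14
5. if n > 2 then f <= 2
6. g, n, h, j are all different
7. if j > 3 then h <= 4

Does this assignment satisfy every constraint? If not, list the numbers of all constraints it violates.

The assignment fails constraints 1, 2, and 3.

1. n + g + f = 1 + 15 + 1 = 17, not 18  fails
2. j = 6, h = 2; 6 ≥ 2 (want <)  fails
3. n * g = 1 * 15 = 15, not 14  fails
4. g + h = 15 + 2 = 17; 17 > 14  holds
5. n = 1, not > 2; antecedent false, conditional vacuously true  holds
6. values 15, 1, 2, 6 are pairwise distinct  holds
7. j = 6 > 3, so we need h ≤ 4; h = 2 ≤ 4  holds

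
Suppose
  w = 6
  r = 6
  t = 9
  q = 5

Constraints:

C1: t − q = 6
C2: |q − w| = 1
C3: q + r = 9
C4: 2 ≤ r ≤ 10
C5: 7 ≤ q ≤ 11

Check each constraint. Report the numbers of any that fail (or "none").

C1: t − q = 9 − 5 = 4, not 6  ✗
C2: |5 − 6| = 1  ✓
C3: q + r = 5 + 6 = 11, not 9  ✗
C4: r = 6 lies in [2, 10]  ✓
C5: q = 5 is outside [7, 11]  ✗

Constraints 1, 3, and 5 are violated.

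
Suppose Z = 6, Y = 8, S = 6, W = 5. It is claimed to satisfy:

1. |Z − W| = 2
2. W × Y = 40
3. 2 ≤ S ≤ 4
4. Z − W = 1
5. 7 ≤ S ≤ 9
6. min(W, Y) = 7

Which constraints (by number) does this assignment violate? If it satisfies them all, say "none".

1. |6 − 5| = 1, not 2  fails
2. W × Y = 5 × 8 = 40  holds
3. S = 6 is outside [2, 4]  fails
4. Z − W = 6 − 5 = 1  holds
5. S = 6 is outside [7, 9]  fails
6. min(5, 8) = 5, not 7  fails

Constraints 1, 3, 5, 6 do not hold.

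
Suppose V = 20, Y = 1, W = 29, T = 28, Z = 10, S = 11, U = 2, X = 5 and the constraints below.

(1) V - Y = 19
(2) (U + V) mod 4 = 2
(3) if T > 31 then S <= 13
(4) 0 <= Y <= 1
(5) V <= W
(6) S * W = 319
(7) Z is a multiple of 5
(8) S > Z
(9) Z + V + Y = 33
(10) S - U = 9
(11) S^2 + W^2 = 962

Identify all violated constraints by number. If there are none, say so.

(1) V - Y = 20 - 1 = 19  yes
(2) U + V = 22; 22 mod 4 = 2  yes
(3) T = 28, not > 31; antecedent false, conditional vacuously true  yes
(4) Y = 1 lies in [0, 1]  yes
(5) V = 20, W = 29; 20 ≤ 29  yes
(6) S * W = 11 * 29 = 319  yes
(7) 10 / 5 = 2, so 5 divides 10  yes
(8) S = 11, Z = 10; 11 > 10  yes
(9) Z + V + Y = 10 + 20 + 1 = 31, not 33  no
(10) S - U = 11 - 2 = 9  yes
(11) S^2 + W^2 = 11^2 + 29^2 = 121 + 841 = 962  yes

The assignment fails constraint 9.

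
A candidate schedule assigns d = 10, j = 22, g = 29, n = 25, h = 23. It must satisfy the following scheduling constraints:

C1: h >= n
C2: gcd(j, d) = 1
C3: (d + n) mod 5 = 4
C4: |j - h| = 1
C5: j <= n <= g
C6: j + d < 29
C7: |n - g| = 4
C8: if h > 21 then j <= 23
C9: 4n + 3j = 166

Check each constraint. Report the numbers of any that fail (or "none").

C1: h = 23, n = 25; 23 < 25 (want ≥)  ✗
C2: gcd(22, 10) = 2, not 1  ✗
C3: d + n = 35; 35 mod 5 = 0, not 4  ✗
C4: |22 - 23| = 1  ✓
C5: values 22 <= 25 <= 29  ✓
C6: j + d = 22 + 10 = 32; 32 ≥ 29, bound 29 not met  ✗
C7: |25 - 29| = 4  ✓
C8: h = 23 > 21, so we need j ≤ 23; j = 22 ≤ 23  ✓
C9: 4n + 3j = 4(25) + 3(22) = 166  ✓

The assignment fails constraints 1, 2, 3, 6.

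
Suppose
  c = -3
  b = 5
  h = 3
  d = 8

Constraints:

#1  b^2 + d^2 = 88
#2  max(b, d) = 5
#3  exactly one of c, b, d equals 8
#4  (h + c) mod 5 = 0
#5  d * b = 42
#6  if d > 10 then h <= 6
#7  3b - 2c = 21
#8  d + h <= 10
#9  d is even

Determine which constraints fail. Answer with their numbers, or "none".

#1 b^2 + d^2 = 5^2 + 8^2 = 25 + 64 = 89, not 88  no
#2 max(5, 8) = 8, not 5  no
#3 c=-3, b=5, d=8; 1 of them equals 8  yes
#4 h + c = 0; 0 mod 5 = 0  yes
#5 d * b = 8 * 5 = 40, not 42  no
#6 d = 8, not > 10; antecedent false, conditional vacuously true  yes
#7 3b - 2c = 3(5) - 2(-3) = 21  yes
#8 d + h = 8 + 3 = 11; 11 > 10, bound 10 not met  no
#9 d = 8 is even  yes

No — constraints 1, 2, 5, and 8 are not satisfied.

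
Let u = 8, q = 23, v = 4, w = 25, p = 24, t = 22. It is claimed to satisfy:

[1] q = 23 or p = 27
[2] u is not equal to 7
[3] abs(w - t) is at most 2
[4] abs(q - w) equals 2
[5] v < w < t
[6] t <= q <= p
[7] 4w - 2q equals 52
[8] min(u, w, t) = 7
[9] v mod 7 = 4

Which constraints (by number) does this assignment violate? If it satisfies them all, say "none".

[1] q = 23 = 23 (first disjunct) — holds.
[2] u = 8, and 8 ≠ 7 — holds.
[3] abs(25 - 22) = 3; 3 > 2, exceeds bound 2 — fails.
[4] abs(23 - 25) = 2 — holds.
[5] values 4, 25, 22; w = 25 is not < t = 22 — fails.
[6] values 22 <= 23 <= 24 — holds.
[7] 4w - 2q = 4(25) - 2(23) = 54, not 52 — fails.
[8] min(8, 25, 22) = 8, not 7 — fails.
[9] 4 mod 7 = 4 — holds.

Constraints 3, 5, 7, 8 are violated.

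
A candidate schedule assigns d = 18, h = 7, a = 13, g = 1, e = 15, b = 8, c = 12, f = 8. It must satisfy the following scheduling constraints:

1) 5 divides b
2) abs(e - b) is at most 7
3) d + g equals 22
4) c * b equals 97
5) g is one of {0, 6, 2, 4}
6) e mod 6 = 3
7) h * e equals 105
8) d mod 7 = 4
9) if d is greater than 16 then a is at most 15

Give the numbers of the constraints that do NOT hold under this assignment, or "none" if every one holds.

The assignment fails constraints 1, 3, 4, and 5.

1) 8 = 5*1 + 3, so 5 does not divide 8 — violated.
2) abs(15 - 8) = 7; 7 ≤ 7 — satisfied.
3) d + g = 18 + 1 = 19, not 22 — violated.
4) c * b = 12 * 8 = 96, not 97 — violated.
5) g = 1 is not in {0, 6, 2, 4} — violated.
6) 15 mod 6 = 3 — satisfied.
7) h * e = 7 * 15 = 105 — satisfied.
8) 18 mod 7 = 4 — satisfied.
9) d = 18 > 16, so we need a ≤ 15; a = 13 ≤ 15 — satisfied.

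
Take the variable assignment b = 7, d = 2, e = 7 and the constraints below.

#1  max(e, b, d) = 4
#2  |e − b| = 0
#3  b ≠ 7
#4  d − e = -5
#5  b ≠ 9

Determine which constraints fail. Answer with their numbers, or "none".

#1 max(7, 7, 2) = 7, not 4  false
#2 |7 − 7| = 0  true
#3 b = 7, but 7 is required to differ  false
#4 d − e = 2 − 7 = -5  true
#5 b = 7, and 7 ≠ 9  true

Constraints 1, 3 do not hold.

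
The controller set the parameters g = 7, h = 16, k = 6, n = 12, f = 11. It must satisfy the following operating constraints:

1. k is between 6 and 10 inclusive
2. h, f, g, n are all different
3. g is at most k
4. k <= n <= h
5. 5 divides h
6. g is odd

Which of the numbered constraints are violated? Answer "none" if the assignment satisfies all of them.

1. k = 6 lies in [6, 10] — holds.
2. values 16, 11, 7, 12 are pairwise distinct — holds.
3. g = 7, k = 6; 7 > 6 (want ≤) — does not hold.
4. values 6 <= 12 <= 16 — holds.
5. 16 = 5*3 + 1, so 5 does not divide 16 — does not hold.
6. g = 7 is odd — holds.

The assignment fails constraints 3, 5.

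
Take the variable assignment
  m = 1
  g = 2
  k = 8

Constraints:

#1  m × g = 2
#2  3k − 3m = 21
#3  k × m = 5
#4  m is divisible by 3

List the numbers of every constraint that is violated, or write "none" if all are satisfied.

#1 m × g = 1 × 2 = 2 — holds.
#2 3k − 3m = 3(8) − 3(1) = 21 — holds.
#3 k × m = 8 × 1 = 8, not 5 — fails.
#4 1 = 3×0 + 1, so 3 does not divide 1 — fails.

The assignment fails constraints 3, 4.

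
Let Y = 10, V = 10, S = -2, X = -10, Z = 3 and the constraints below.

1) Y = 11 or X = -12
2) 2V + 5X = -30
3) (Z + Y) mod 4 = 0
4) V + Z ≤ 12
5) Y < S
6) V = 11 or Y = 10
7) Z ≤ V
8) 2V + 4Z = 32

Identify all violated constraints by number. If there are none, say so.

Constraints 1, 3, 4, and 5 do not hold.

1) Y = 10 ≠ 11 and X = -10 ≠ -12; both disjuncts false — violated.
2) 2V + 5X = 2(10) + 5(-10) = -30 — satisfied.
3) Z + Y = 13; 13 mod 4 = 1, not 0 — violated.
4) V + Z = 10 + 3 = 13; 13 > 12, bound 12 not met — violated.
5) Y = 10, S = -2; 10 ≥ -2 (want <) — violated.
6) V = 10 ≠ 11, but Y = 10 = 10 (second disjunct) — satisfied.
7) Z = 3, V = 10; 3 ≤ 10 — satisfied.
8) 2V + 4Z = 2(10) + 4(3) = 32 — satisfied.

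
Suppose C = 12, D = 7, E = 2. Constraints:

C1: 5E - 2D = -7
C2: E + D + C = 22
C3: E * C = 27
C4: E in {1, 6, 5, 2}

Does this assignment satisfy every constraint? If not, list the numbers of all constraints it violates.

C1: 5E - 2D = 5(2) - 2(7) = -4, not -7 — does not hold.
C2: E + D + C = 2 + 7 + 12 = 21, not 22 — does not hold.
C3: E * C = 2 * 12 = 24, not 27 — does not hold.
C4: E = 2 is in {1, 6, 5, 2} — holds.

Violated: 1, 2, and 3.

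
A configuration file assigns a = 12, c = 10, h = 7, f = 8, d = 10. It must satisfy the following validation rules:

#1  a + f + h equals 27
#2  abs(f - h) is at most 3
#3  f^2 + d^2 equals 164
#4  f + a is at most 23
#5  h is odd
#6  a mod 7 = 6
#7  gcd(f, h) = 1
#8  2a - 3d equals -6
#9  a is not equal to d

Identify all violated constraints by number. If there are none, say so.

#1 a + f + h = 12 + 8 + 7 = 27 — OK.
#2 abs(8 - 7) = 1; 1 ≤ 3 — OK.
#3 f^2 + d^2 = 8^2 + 10^2 = 64 + 100 = 164 — OK.
#4 f + a = 8 + 12 = 20; 20 ≤ 23 — OK.
#5 h = 7 is odd — OK.
#6 12 mod 7 = 5, not 6 — violated.
#7 gcd(8, 7) = 1 — OK.
#8 2a - 3d = 2(12) - 3(10) = -6 — OK.
#9 a = 12, d = 10; distinct — OK.

Violated: 6.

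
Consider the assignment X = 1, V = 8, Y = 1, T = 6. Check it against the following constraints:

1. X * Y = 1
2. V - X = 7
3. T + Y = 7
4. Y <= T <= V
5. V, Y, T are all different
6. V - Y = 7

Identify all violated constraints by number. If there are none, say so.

1. X * Y = 1 * 1 = 1  yes
2. V - X = 8 - 1 = 7  yes
3. T + Y = 6 + 1 = 7  yes
4. values 1 <= 6 <= 8  yes
5. values 8, 1, 6 are pairwise distinct  yes
6. V - Y = 8 - 1 = 7  yes

The assignment satisfies every constraint.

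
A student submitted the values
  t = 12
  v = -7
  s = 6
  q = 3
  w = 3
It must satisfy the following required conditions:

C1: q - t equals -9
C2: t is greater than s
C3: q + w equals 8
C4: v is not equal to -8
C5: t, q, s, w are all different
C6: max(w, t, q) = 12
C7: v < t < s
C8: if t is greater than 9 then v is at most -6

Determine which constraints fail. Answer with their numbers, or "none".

The assignment fails constraints 3, 5, and 7.

C1: q - t = 3 - 12 = -9  yes
C2: t = 12, s = 6; 12 > 6  yes
C3: q + w = 3 + 3 = 6, not 8  no
C4: v = -7, and -7 ≠ -8  yes
C5: q = w = 3, not all different  no
C6: max(3, 12, 3) = 12  yes
C7: values -7, 12, 6; t = 12 is not < s = 6  no
C8: t = 12 > 9, so we need v ≤ -6; v = -7 ≤ -6  yes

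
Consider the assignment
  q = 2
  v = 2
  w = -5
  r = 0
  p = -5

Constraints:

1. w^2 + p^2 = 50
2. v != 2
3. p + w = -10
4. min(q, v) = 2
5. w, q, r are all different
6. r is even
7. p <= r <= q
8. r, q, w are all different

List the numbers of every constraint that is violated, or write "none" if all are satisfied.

1. w^2 + p^2 = (-5)^2 + (-5)^2 = 25 + 25 = 50  ✓
2. v = 2, but 2 is required to differ  ✗
3. p + w = -5 + (-5) = -10  ✓
4. min(2, 2) = 2  ✓
5. values -5, 2, 0 are pairwise distinct  ✓
6. r = 0 is even  ✓
7. values -5 <= 0 <= 2  ✓
8. values 0, 2, -5 are pairwise distinct  ✓

Violated: 2.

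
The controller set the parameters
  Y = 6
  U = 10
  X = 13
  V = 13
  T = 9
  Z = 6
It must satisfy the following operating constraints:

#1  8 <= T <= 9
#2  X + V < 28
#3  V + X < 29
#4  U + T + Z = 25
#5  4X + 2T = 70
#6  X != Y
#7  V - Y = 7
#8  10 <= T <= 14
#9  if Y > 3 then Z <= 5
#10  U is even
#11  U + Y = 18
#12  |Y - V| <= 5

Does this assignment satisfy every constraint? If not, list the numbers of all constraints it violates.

No — constraints 8, 9, 11, 12 are not satisfied.

#1 T = 9 lies in [8, 9]  ✓
#2 X + V = 13 + 13 = 26; 26 < 28  ✓
#3 V + X = 13 + 13 = 26; 26 < 29  ✓
#4 U + T + Z = 10 + 9 + 6 = 25  ✓
#5 4X + 2T = 4(13) + 2(9) = 70  ✓
#6 X = 13, Y = 6; distinct  ✓
#7 V - Y = 13 - 6 = 7  ✓
#8 T = 9 is outside [10, 14]  ✗
#9 Y = 6 > 3, so we need Z ≤ 5; but Z = 6 > 5  ✗
#10 U = 10 is even  ✓
#11 U + Y = 10 + 6 = 16, not 18  ✗
#12 |6 - 13| = 7; 7 > 5, exceeds bound 5  ✗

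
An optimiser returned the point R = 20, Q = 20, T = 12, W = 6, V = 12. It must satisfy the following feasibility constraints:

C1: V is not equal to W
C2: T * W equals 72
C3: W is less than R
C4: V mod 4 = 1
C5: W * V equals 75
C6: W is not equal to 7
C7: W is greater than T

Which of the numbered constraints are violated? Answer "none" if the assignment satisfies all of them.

C1: V = 12, W = 6; distinct — satisfied.
C2: T * W = 12 * 6 = 72 — satisfied.
C3: W = 6, R = 20; 6 < 20 — satisfied.
C4: 12 mod 4 = 0, not 1 — violated.
C5: W * V = 6 * 12 = 72, not 75 — violated.
C6: W = 6, and 6 ≠ 7 — satisfied.
C7: W = 6, T = 12; 6 ≤ 12 (want >) — violated.

The assignment fails constraints 4, 5, and 7.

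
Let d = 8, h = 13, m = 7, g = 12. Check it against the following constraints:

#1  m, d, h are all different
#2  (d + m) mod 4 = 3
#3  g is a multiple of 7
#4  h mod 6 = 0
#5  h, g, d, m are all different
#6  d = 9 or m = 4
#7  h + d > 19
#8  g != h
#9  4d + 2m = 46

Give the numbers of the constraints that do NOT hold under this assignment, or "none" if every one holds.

#1 values 7, 8, 13 are pairwise distinct  yes
#2 d + m = 15; 15 mod 4 = 3  yes
#3 12 = 7*1 + 5, so 7 does not divide 12  no
#4 13 mod 6 = 1, not 0  no
#5 values 13, 12, 8, 7 are pairwise distinct  yes
#6 d = 8 ≠ 9 and m = 7 ≠ 4; both disjuncts false  no
#7 h + d = 13 + 8 = 21; 21 > 19  yes
#8 g = 12, h = 13; distinct  yes
#9 4d + 2m = 4(8) + 2(7) = 46  yes

No — constraints 3, 4, 6 are not satisfied.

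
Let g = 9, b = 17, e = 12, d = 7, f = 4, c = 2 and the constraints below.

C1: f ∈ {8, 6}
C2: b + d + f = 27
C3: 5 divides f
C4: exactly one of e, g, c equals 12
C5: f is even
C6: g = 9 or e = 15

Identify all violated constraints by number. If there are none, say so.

Constraints 1, 2, 3 do not hold.

C1: f = 4 is not in {8, 6} — violated.
C2: b + d + f = 17 + 7 + 4 = 28, not 27 — violated.
C3: 4 = 5×0 + 4, so 5 does not divide 4 — violated.
C4: e=12, g=9, c=2; 1 of them equals 12 — OK.
C5: f = 4 is even — OK.
C6: g = 9 = 9 (first disjunct) — OK.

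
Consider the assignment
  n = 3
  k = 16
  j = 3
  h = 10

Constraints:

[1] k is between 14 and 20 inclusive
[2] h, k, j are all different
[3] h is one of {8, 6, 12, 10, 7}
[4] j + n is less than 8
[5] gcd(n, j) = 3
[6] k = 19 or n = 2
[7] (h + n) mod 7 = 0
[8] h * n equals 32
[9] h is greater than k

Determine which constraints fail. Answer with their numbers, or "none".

Constraints 6, 7, 8, and 9 are violated.

[1] k = 16 lies in [14, 20] — satisfied.
[2] values 10, 16, 3 are pairwise distinct — satisfied.
[3] h = 10 is in {8, 6, 12, 10, 7} — satisfied.
[4] j + n = 3 + 3 = 6; 6 < 8 — satisfied.
[5] gcd(3, 3) = 3 — satisfied.
[6] k = 16 ≠ 19 and n = 3 ≠ 2; both disjuncts false — violated.
[7] h + n = 13; 13 mod 7 = 6, not 0 — violated.
[8] h * n = 10 * 3 = 30, not 32 — violated.
[9] h = 10, k = 16; 10 ≤ 16 (want >) — violated.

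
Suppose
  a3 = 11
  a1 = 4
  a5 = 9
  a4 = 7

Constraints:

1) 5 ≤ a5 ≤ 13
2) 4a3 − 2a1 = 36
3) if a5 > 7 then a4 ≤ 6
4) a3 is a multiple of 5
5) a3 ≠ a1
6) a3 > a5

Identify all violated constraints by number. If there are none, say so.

1) a5 = 9 lies in [5, 13] — OK.
2) 4a3 − 2a1 = 4(11) − 2(4) = 36 — OK.
3) a5 = 9 > 7, so we need a4 ≤ 6; but a4 = 7 > 6 — violated.
4) 11 = 5×2 + 1, so 5 does not divide 11 — violated.
5) a3 = 11, a1 = 4; distinct — OK.
6) a3 = 11, a5 = 9; 11 > 9 — OK.

Constraints 3 and 4 are violated.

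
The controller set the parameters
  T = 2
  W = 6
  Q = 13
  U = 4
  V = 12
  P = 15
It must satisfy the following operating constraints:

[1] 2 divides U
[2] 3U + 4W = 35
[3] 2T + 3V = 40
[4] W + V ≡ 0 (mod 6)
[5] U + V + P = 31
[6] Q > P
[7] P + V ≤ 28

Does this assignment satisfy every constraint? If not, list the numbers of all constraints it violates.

[1] 4 / 2 = 2, so 2 divides 4 — satisfied.
[2] 3U + 4W = 3(4) + 4(6) = 36, not 35 — violated.
[3] 2T + 3V = 2(2) + 3(12) = 40 — satisfied.
[4] W + V = 18; 18 mod 6 = 0 — satisfied.
[5] U + V + P = 4 + 12 + 15 = 31 — satisfied.
[6] Q = 13, P = 15; 13 ≤ 15 (want >) — violated.
[7] P + V = 15 + 12 = 27; 27 ≤ 28 — satisfied.

The assignment fails constraints 2, 6.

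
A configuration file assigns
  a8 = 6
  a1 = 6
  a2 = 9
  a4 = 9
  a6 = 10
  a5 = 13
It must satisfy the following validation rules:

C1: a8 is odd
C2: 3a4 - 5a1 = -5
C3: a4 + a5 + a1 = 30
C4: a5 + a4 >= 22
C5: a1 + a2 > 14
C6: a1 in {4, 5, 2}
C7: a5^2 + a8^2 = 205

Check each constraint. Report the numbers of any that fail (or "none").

C1: a8 = 6 is even — fails.
C2: 3a4 - 5a1 = 3(9) - 5(6) = -3, not -5 — fails.
C3: a4 + a5 + a1 = 9 + 13 + 6 = 28, not 30 — fails.
C4: a5 + a4 = 13 + 9 = 22; 22 ≥ 22 — holds.
C5: a1 + a2 = 6 + 9 = 15; 15 > 14 — holds.
C6: a1 = 6 is not in {4, 5, 2} — fails.
C7: a5^2 + a8^2 = 13^2 + 6^2 = 169 + 36 = 205 — holds.

No — constraints 1, 2, 3, 6 are not satisfied.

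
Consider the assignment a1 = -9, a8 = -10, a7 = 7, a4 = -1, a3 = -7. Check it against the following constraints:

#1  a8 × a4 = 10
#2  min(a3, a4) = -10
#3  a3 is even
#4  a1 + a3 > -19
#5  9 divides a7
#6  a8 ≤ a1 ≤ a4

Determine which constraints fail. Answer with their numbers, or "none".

#1 a8 × a4 = -10 × (-1) = 10 — OK.
#2 min(-7, -1) = -7, not -10 — violated.
#3 a3 = -7 is odd — violated.
#4 a1 + a3 = -9 + (-7) = -16; -16 > -19 — OK.
#5 7 = 9×0 + 7, so 9 does not divide 7 — violated.
#6 values -10 ≤ -9 ≤ -1 — OK.

Constraints 2, 3, and 5 do not hold.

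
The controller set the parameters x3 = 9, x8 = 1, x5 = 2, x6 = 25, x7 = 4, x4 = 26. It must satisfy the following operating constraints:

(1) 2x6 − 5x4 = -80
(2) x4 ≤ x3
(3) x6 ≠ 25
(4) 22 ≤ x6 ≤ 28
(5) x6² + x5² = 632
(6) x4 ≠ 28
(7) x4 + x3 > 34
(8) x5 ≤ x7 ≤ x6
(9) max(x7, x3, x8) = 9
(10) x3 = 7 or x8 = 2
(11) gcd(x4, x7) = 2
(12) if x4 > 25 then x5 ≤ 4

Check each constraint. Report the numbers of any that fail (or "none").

The assignment fails constraints 2, 3, 5, and 10.

(1) 2x6 − 5x4 = 2(25) − 5(26) = -80 — holds.
(2) x4 = 26, x3 = 9; 26 > 9 (want ≤) — fails.
(3) x6 = 25, but 25 is required to differ — fails.
(4) x6 = 25 lies in [22, 28] — holds.
(5) x6² + x5² = 25² + 2² = 625 + 4 = 629, not 632 — fails.
(6) x4 = 26, and 26 ≠ 28 — holds.
(7) x4 + x3 = 26 + 9 = 35; 35 > 34 — holds.
(8) values 2 ≤ 4 ≤ 25 — holds.
(9) max(4, 9, 1) = 9 — holds.
(10) x3 = 9 ≠ 7 and x8 = 1 ≠ 2; both disjuncts false — fails.
(11) gcd(26, 4) = 2 — holds.
(12) x4 = 26 > 25, so we need x5 ≤ 4; x5 = 2 ≤ 4 — holds.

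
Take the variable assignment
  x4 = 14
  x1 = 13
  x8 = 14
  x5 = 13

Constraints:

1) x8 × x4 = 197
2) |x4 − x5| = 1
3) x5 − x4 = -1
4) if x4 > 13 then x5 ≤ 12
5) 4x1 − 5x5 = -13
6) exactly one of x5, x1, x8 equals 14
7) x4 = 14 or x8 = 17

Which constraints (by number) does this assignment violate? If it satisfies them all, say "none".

No — constraints 1 and 4 are not satisfied.

1) x8 × x4 = 14 × 14 = 196, not 197  false
2) |14 − 13| = 1  true
3) x5 − x4 = 13 − 14 = -1  true
4) x4 = 14 > 13, so we need x5 ≤ 12; but x5 = 13 > 12  false
5) 4x1 − 5x5 = 4(13) − 5(13) = -13  true
6) x5=13, x1=13, x8=14; 1 of them equals 14  true
7) x4 = 14 = 14 (first disjunct)  true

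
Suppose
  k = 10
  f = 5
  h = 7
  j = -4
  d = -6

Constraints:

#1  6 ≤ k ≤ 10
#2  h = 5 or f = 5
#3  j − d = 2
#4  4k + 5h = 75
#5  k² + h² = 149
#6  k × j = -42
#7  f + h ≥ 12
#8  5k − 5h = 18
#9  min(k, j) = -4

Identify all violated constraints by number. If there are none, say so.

No — constraints 6 and 8 are not satisfied.

#1 k = 10 lies in [6, 10] — satisfied.
#2 h = 7 ≠ 5, but f = 5 = 5 (second disjunct) — satisfied.
#3 j − d = -4 − (-6) = 2 — satisfied.
#4 4k + 5h = 4(10) + 5(7) = 75 — satisfied.
#5 k² + h² = 10² + 7² = 100 + 49 = 149 — satisfied.
#6 k × j = 10 × (-4) = -40, not -42 — violated.
#7 f + h = 5 + 7 = 12; 12 ≥ 12 — satisfied.
#8 5k − 5h = 5(10) − 5(7) = 15, not 18 — violated.
#9 min(10, -4) = -4 — satisfied.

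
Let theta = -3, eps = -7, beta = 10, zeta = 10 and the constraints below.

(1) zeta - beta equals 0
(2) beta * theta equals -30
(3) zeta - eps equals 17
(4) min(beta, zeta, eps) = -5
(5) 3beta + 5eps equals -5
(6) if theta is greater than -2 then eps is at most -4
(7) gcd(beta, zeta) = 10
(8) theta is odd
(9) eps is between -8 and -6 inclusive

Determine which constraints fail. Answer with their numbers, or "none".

(1) zeta - beta = 10 - 10 = 0 — OK.
(2) beta * theta = 10 * (-3) = -30 — OK.
(3) zeta - eps = 10 - (-7) = 17 — OK.
(4) min(10, 10, -7) = -7, not -5 — violated.
(5) 3beta + 5eps = 3(10) + 5(-7) = -5 — OK.
(6) theta = -3, not > -2; antecedent false, conditional vacuously true — OK.
(7) gcd(10, 10) = 10 — OK.
(8) theta = -3 is odd — OK.
(9) eps = -7 lies in [-8, -6] — OK.

The assignment fails constraint 4.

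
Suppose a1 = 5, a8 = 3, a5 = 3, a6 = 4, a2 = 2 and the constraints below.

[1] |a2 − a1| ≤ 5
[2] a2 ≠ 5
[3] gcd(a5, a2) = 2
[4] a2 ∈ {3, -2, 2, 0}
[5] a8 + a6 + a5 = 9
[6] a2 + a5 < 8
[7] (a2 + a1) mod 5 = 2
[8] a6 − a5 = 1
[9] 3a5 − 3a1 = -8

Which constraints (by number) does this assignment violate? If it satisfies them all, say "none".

Violated: 3, 5, and 9.

[1] |2 − 5| = 3; 3 ≤ 5 — satisfied.
[2] a2 = 2, and 2 ≠ 5 — satisfied.
[3] gcd(3, 2) = 1, not 2 — violated.
[4] a2 = 2 is in {3, -2, 2, 0} — satisfied.
[5] a8 + a6 + a5 = 3 + 4 + 3 = 10, not 9 — violated.
[6] a2 + a5 = 2 + 3 = 5; 5 < 8 — satisfied.
[7] a2 + a1 = 7; 7 mod 5 = 2 — satisfied.
[8] a6 − a5 = 4 − 3 = 1 — satisfied.
[9] 3a5 − 3a1 = 3(3) − 3(5) = -6, not -8 — violated.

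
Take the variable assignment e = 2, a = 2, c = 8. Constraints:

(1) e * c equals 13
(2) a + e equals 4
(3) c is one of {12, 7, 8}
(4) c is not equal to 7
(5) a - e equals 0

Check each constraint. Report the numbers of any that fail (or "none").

(1) e * c = 2 * 8 = 16, not 13 — violated.
(2) a + e = 2 + 2 = 4 — OK.
(3) c = 8 is in {12, 7, 8} — OK.
(4) c = 8, and 8 ≠ 7 — OK.
(5) a - e = 2 - 2 = 0 — OK.

The assignment fails constraint 1.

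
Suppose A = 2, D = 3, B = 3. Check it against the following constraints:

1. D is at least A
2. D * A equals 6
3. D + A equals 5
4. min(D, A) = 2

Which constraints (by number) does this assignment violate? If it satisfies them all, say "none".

No violations.

1. D = 3, A = 2; 3 ≥ 2 — holds.
2. D * A = 3 * 2 = 6 — holds.
3. D + A = 3 + 2 = 5 — holds.
4. min(3, 2) = 2 — holds.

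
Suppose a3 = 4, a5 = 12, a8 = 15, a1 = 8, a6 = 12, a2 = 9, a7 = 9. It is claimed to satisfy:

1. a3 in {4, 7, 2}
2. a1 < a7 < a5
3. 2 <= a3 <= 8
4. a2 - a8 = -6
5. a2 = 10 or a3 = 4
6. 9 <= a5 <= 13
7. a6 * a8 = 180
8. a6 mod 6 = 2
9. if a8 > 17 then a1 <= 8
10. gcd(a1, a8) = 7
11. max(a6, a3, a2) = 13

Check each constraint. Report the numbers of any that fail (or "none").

Violated: 8, 10, 11.

1. a3 = 4 is in {4, 7, 2}  ✔
2. values 8 < 9 < 12  ✔
3. a3 = 4 lies in [2, 8]  ✔
4. a2 - a8 = 9 - 15 = -6  ✔
5. a2 = 9 ≠ 10, but a3 = 4 = 4 (second disjunct)  ✔
6. a5 = 12 lies in [9, 13]  ✔
7. a6 * a8 = 12 * 15 = 180  ✔
8. 12 mod 6 = 0, not 2  ✘
9. a8 = 15, not > 17; antecedent false, conditional vacuously true  ✔
10. gcd(8, 15) = 1, not 7  ✘
11. max(12, 4, 9) = 12, not 13  ✘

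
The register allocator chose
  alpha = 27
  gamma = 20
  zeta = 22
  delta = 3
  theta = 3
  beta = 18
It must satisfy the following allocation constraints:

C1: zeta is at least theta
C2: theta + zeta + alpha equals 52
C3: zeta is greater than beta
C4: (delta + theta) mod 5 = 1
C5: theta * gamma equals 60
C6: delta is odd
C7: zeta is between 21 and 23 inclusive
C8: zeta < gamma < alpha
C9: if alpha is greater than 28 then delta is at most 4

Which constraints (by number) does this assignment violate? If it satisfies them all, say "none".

C1: zeta = 22, theta = 3; 22 ≥ 3 — holds.
C2: theta + zeta + alpha = 3 + 22 + 27 = 52 — holds.
C3: zeta = 22, beta = 18; 22 > 18 — holds.
C4: delta + theta = 6; 6 mod 5 = 1 — holds.
C5: theta * gamma = 3 * 20 = 60 — holds.
C6: delta = 3 is odd — holds.
C7: zeta = 22 lies in [21, 23] — holds.
C8: values 22, 20, 27; zeta = 22 is not < gamma = 20 — fails.
C9: alpha = 27, not > 28; antecedent false, conditional vacuously true — holds.

Constraint 8 is violated.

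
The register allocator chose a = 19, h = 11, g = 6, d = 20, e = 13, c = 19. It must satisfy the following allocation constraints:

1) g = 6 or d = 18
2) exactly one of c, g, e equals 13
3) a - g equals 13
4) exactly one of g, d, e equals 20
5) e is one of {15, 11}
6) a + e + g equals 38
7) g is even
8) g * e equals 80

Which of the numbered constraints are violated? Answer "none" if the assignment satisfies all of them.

Violated: 5 and 8.

1) g = 6 = 6 (first disjunct)  OK
2) c=19, g=6, e=13; 1 of them equals 13  OK
3) a - g = 19 - 6 = 13  OK
4) g=6, d=20, e=13; 1 of them equals 20  OK
5) e = 13 is not in {15, 11}  FAIL
6) a + e + g = 19 + 13 + 6 = 38  OK
7) g = 6 is even  OK
8) g * e = 6 * 13 = 78, not 80  FAIL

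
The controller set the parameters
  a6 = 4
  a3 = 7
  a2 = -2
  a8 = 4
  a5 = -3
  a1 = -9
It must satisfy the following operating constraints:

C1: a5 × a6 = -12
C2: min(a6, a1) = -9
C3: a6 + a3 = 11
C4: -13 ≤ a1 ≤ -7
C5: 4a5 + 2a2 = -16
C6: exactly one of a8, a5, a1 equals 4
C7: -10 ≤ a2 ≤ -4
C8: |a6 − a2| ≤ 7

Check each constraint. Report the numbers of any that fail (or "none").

C1: a5 × a6 = -3 × 4 = -12 — holds.
C2: min(4, -9) = -9 — holds.
C3: a6 + a3 = 4 + 7 = 11 — holds.
C4: a1 = -9 lies in [-13, -7] — holds.
C5: 4a5 + 2a2 = 4(-3) + 2(-2) = -16 — holds.
C6: a8=4, a5=-3, a1=-9; 1 of them equals 4 — holds.
C7: a2 = -2 is outside [-10, -4] — fails.
C8: |4 − (-2)| = 6; 6 ≤ 7 — holds.

No — constraint 7 is not satisfied.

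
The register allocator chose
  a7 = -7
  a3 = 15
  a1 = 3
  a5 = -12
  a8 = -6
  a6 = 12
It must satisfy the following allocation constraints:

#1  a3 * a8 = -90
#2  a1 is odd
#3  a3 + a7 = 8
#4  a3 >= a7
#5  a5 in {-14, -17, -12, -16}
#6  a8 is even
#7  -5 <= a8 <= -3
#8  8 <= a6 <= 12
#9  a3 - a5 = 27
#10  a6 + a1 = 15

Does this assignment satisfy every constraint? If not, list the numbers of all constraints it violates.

#1 a3 * a8 = 15 * (-6) = -90 — holds.
#2 a1 = 3 is odd — holds.
#3 a3 + a7 = 15 + (-7) = 8 — holds.
#4 a3 = 15, a7 = -7; 15 ≥ -7 — holds.
#5 a5 = -12 is in {-14, -17, -12, -16} — holds.
#6 a8 = -6 is even — holds.
#7 a8 = -6 is outside [-5, -3] — does not hold.
#8 a6 = 12 lies in [8, 12] — holds.
#9 a3 - a5 = 15 - (-12) = 27 — holds.
#10 a6 + a1 = 12 + 3 = 15 — holds.

Constraint 7 does not hold.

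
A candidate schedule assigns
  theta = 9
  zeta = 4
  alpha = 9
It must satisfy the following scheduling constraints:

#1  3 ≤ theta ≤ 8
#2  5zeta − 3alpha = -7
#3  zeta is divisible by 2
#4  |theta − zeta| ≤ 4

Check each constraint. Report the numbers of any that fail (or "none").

#1 theta = 9 is outside [3, 8]  false
#2 5zeta − 3alpha = 5(4) − 3(9) = -7  true
#3 4 / 2 = 2, so 2 divides 4  true
#4 |9 − 4| = 5; 5 > 4, exceeds bound 4  false

Constraints 1 and 4 do not hold.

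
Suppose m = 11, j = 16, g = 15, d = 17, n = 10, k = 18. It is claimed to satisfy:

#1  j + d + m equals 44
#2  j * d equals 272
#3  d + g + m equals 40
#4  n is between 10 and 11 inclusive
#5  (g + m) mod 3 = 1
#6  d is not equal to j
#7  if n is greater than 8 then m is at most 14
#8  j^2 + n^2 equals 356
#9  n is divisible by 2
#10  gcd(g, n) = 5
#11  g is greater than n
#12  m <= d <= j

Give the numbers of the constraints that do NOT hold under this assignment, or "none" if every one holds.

The assignment fails constraints 3, 5, 12.

#1 j + d + m = 16 + 17 + 11 = 44  ✔
#2 j * d = 16 * 17 = 272  ✔
#3 d + g + m = 17 + 15 + 11 = 43, not 40  ✘
#4 n = 10 lies in [10, 11]  ✔
#5 g + m = 26; 26 mod 3 = 2, not 1  ✘
#6 d = 17, j = 16; distinct  ✔
#7 n = 10 > 8, so we need m ≤ 14; m = 11 ≤ 14  ✔
#8 j^2 + n^2 = 16^2 + 10^2 = 256 + 100 = 356  ✔
#9 10 / 2 = 5, so 2 divides 10  ✔
#10 gcd(15, 10) = 5  ✔
#11 g = 15, n = 10; 15 > 10  ✔
#12 values 11, 17, 16; d = 17 is not <= j = 16  ✘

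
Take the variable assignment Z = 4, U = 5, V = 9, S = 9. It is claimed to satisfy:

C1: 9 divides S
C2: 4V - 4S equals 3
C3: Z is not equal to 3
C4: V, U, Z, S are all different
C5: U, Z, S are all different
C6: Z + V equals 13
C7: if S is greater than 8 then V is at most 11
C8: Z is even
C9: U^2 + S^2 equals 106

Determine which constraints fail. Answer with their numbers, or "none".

Violated: 2 and 4.

C1: 9 / 9 = 1, so 9 divides 9  yes
C2: 4V - 4S = 4(9) - 4(9) = 0, not 3  no
C3: Z = 4, and 4 ≠ 3  yes
C4: V = S = 9, not all different  no
C5: values 5, 4, 9 are pairwise distinct  yes
C6: Z + V = 4 + 9 = 13  yes
C7: S = 9 > 8, so we need V ≤ 11; V = 9 ≤ 11  yes
C8: Z = 4 is even  yes
C9: U^2 + S^2 = 5^2 + 9^2 = 25 + 81 = 106  yes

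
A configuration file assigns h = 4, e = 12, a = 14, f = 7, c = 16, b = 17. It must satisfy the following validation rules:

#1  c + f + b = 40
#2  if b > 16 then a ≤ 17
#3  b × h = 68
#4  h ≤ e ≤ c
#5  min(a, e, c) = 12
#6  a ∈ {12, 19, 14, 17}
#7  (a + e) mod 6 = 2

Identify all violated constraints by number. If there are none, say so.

No violations.

#1 c + f + b = 16 + 7 + 17 = 40 — holds.
#2 b = 17 > 16, so we need a ≤ 17; a = 14 ≤ 17 — holds.
#3 b × h = 17 × 4 = 68 — holds.
#4 values 4 ≤ 12 ≤ 16 — holds.
#5 min(14, 12, 16) = 12 — holds.
#6 a = 14 is in {12, 19, 14, 17} — holds.
#7 a + e = 26; 26 mod 6 = 2 — holds.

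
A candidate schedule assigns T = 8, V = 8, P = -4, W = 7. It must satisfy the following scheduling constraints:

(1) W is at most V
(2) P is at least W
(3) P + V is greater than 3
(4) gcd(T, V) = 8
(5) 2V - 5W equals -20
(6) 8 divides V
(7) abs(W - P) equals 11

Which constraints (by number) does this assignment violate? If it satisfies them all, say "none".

Constraints 2, 5 are violated.

(1) W = 7, V = 8; 7 ≤ 8 — holds.
(2) P = -4, W = 7; -4 < 7 (want ≥) — fails.
(3) P + V = -4 + 8 = 4; 4 > 3 — holds.
(4) gcd(8, 8) = 8 — holds.
(5) 2V - 5W = 2(8) - 5(7) = -19, not -20 — fails.
(6) 8 / 8 = 1, so 8 divides 8 — holds.
(7) abs(7 - (-4)) = 11 — holds.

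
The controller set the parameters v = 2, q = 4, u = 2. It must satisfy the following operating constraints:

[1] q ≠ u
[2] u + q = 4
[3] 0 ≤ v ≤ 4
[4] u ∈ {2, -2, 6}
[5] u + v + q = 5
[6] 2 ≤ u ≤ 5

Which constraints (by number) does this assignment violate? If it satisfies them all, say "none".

Constraints 2, 5 are violated.

[1] q = 4, u = 2; distinct — holds.
[2] u + q = 2 + 4 = 6, not 4 — does not hold.
[3] v = 2 lies in [0, 4] — holds.
[4] u = 2 is in {2, -2, 6} — holds.
[5] u + v + q = 2 + 2 + 4 = 8, not 5 — does not hold.
[6] u = 2 lies in [2, 5] — holds.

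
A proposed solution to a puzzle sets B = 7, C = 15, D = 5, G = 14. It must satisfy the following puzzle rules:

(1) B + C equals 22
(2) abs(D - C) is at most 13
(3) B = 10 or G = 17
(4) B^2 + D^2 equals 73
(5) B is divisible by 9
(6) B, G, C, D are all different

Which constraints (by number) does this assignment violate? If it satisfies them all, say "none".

(1) B + C = 7 + 15 = 22 — holds.
(2) abs(5 - 15) = 10; 10 ≤ 13 — holds.
(3) B = 7 ≠ 10 and G = 14 ≠ 17; both disjuncts false — fails.
(4) B^2 + D^2 = 7^2 + 5^2 = 49 + 25 = 74, not 73 — fails.
(5) 7 = 9*0 + 7, so 9 does not divide 7 — fails.
(6) values 7, 14, 15, 5 are pairwise distinct — holds.

Constraints 3, 4, and 5 do not hold.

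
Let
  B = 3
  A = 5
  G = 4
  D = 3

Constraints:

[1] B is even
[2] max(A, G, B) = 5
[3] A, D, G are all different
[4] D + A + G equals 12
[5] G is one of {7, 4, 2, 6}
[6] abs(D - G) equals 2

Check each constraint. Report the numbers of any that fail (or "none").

Constraints 1 and 6 do not hold.

[1] B = 3 is odd — fails.
[2] max(5, 4, 3) = 5 — holds.
[3] values 5, 3, 4 are pairwise distinct — holds.
[4] D + A + G = 3 + 5 + 4 = 12 — holds.
[5] G = 4 is in {7, 4, 2, 6} — holds.
[6] abs(3 - 4) = 1, not 2 — fails.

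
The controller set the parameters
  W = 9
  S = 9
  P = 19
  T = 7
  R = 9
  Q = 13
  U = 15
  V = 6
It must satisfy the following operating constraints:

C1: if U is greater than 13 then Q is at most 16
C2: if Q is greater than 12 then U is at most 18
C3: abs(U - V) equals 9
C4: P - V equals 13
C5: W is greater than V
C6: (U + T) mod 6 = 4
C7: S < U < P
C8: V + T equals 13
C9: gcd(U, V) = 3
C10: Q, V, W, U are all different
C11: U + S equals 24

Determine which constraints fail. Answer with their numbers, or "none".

None — every constraint holds.

C1: U = 15 > 13, so we need Q ≤ 16; Q = 13 ≤ 16 — OK.
C2: Q = 13 > 12, so we need U ≤ 18; U = 15 ≤ 18 — OK.
C3: abs(15 - 6) = 9 — OK.
C4: P - V = 19 - 6 = 13 — OK.
C5: W = 9, V = 6; 9 > 6 — OK.
C6: U + T = 22; 22 mod 6 = 4 — OK.
C7: values 9 < 15 < 19 — OK.
C8: V + T = 6 + 7 = 13 — OK.
C9: gcd(15, 6) = 3 — OK.
C10: values 13, 6, 9, 15 are pairwise distinct — OK.
C11: U + S = 15 + 9 = 24 — OK.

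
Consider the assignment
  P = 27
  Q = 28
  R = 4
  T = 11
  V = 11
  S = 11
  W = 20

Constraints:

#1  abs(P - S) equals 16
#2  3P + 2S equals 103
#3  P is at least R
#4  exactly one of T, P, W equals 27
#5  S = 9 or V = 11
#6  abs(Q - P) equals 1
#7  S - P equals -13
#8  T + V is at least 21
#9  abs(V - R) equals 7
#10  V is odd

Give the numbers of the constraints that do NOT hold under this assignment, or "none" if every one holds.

The assignment fails constraint 7.

#1 abs(27 - 11) = 16 — holds.
#2 3P + 2S = 3(27) + 2(11) = 103 — holds.
#3 P = 27, R = 4; 27 ≥ 4 — holds.
#4 T=11, P=27, W=20; 1 of them equals 27 — holds.
#5 S = 11 ≠ 9, but V = 11 = 11 (second disjunct) — holds.
#6 abs(28 - 27) = 1 — holds.
#7 S - P = 11 - 27 = -16, not -13 — does not hold.
#8 T + V = 11 + 11 = 22; 22 ≥ 21 — holds.
#9 abs(11 - 4) = 7 — holds.
#10 V = 11 is odd — holds.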